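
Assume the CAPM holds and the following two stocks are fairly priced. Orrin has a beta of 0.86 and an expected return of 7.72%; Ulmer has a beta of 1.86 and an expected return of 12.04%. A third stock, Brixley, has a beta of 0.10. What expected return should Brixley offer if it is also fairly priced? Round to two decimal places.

MRP (SML slope) = (12.04% − 7.72%) / (1.86 − 0.86) = 4.32% / 1.00 = 4.3200%
R_f (intercept) = 7.72% − 0.86 × 4.3200% = 4.0048%
E(R_Brixley) = R_f + β × MRP = 4.0048% + 0.10 × 4.3200% = 4.44%

4.44%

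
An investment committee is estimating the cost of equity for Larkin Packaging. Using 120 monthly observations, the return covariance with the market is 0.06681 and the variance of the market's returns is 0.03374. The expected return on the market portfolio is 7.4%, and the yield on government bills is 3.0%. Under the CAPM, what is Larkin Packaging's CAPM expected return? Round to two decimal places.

11.71%

β = Cov(R_i, R_m) / Var(R_m) = 0.06681 / 0.03374 = 1.9801
MRP = 7.4% − 3.0% = 4.40%
E(R) = R_f + β × MRP = 3.0% + 1.9801 × 4.4% = 11.71%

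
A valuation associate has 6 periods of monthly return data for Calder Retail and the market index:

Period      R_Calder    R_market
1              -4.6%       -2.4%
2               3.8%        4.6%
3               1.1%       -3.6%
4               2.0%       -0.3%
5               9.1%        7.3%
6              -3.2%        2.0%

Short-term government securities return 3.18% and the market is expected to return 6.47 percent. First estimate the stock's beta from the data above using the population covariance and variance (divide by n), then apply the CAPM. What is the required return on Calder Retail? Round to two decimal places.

Mean R_i = (-4.6 + 3.8 + 1.1 + 2.0 + 9.1 − 3.2) / 6 = 1.3667%
Mean R_m = (-2.4 + 4.6 − 3.6 − 0.3 + 7.3 + 2.0) / 6 = 1.2667%
Σ(R_i − R̄_i)(R_m − R̄_m) = 73.6033  ⇒  Cov = 73.6033 / 6 = 12.2672
Σ(R_m − R̄_m)² = 87.6333  ⇒  Var(R_m) = 87.6333 / 6 = 14.6056
β = Cov / Var(R_m) = 12.2672 / 14.6056 = 0.8399
MRP = 6.47% − 3.18% = 3.29%
E(R) = R_f + β × MRP = 3.18% + 0.8399 × 3.29% = 5.94%

5.94%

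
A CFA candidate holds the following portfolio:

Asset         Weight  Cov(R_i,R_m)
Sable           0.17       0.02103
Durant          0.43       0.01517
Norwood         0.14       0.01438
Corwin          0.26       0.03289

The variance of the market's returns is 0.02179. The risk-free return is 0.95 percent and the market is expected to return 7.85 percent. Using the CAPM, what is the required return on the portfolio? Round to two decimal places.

β_Sable = 0.02103 / 0.02179 = 0.9651
β_Durant = 0.01517 / 0.02179 = 0.6962
β_Norwood = 0.01438 / 0.02179 = 0.6599
β_Corwin = 0.03289 / 0.02179 = 1.5094
β_P = Σ w_i β_i = 0.17×0.9651 + 0.43×0.6962 + 0.14×0.6599 + 0.26×1.5094 = 0.9483
MRP = 7.85% − 0.95% = 6.90%
E(R_P) = R_f + β_P × MRP = 0.95% + 0.9483 × 6.90% = 7.49%

7.49%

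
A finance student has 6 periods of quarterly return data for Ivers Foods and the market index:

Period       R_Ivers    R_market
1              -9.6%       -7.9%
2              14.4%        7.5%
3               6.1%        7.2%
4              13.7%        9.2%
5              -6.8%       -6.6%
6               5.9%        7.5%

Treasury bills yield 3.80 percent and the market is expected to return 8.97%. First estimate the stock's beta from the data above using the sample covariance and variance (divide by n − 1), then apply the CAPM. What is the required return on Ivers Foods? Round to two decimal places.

Mean R_i = (-9.6 + 14.4 + 6.1 + 13.7 − 6.8 + 5.9) / 6 = 3.9500%
Mean R_m = (-7.9 + 7.5 + 7.2 + 9.2 − 6.6 + 7.5) / 6 = 2.8167%
Σ(R_i − R̄_i)(R_m − R̄_m) = 376.1750  ⇒  Cov = 376.1750 / 5 = 75.2350
Σ(R_m − R̄_m)² = 307.3483  ⇒  Var(R_m) = 307.3483 / 5 = 61.4697
β = Cov / Var(R_m) = 75.2350 / 61.4697 = 1.2239
MRP = 8.97% − 3.80% = 5.17%
E(R) = R_f + β × MRP = 3.80% + 1.2239 × 5.17% = 10.13%

10.13%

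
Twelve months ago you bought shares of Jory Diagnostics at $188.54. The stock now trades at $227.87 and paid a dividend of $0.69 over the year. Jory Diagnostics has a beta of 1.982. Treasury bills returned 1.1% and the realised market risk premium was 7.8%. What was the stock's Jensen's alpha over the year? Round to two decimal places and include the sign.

+4.67%

Realised HPR = (P1 + D1 − P0) / P0 = (227.87 + 0.69 − 188.54) / 188.54 = 40.02 / 188.54 = 21.2263%
CAPM required = R_f + β·MRP = 1.1% + 1.982 × 7.8% = 16.5596%
α = realised − required = 21.2263% − 16.5596% = +4.67%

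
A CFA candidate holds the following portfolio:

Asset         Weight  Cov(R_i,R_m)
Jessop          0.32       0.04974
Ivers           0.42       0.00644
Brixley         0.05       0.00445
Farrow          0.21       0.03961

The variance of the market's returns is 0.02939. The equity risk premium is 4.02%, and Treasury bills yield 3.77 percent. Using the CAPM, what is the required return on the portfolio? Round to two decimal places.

7.49%

β_Jessop = 0.04974 / 0.02939 = 1.6924
β_Ivers = 0.00644 / 0.02939 = 0.2191
β_Brixley = 0.00445 / 0.02939 = 0.1514
β_Farrow = 0.03961 / 0.02939 = 1.3477
β_P = Σ w_i β_i = 0.32×1.6924 + 0.42×0.2191 + 0.05×0.1514 + 0.21×1.3477 = 0.9242
E(R_P) = R_f + β_P × MRP = 3.77% + 0.9242 × 4.02% = 7.49%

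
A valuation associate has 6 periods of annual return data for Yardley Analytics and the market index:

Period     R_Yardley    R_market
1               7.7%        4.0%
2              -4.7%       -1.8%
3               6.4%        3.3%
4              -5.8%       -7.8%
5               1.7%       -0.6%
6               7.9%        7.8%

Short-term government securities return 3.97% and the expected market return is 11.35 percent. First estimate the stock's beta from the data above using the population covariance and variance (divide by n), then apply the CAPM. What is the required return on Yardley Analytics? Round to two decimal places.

Mean R_i = (7.7 − 4.7 + 6.4 − 5.8 + 1.7 + 7.9) / 6 = 2.2000%
Mean R_m = (4.0 − 1.8 + 3.3 − 7.8 − 0.6 + 7.8) / 6 = 0.8167%
Σ(R_i − R̄_i)(R_m − R̄_m) = 155.4400  ⇒  Cov = 155.4400 / 6 = 25.9067
Σ(R_m − R̄_m)² = 148.1683  ⇒  Var(R_m) = 148.1683 / 6 = 24.6947
β = Cov / Var(R_m) = 25.9067 / 24.6947 = 1.0491
MRP = 11.35% − 3.97% = 7.38%
E(R) = R_f + β × MRP = 3.97% + 1.0491 × 7.38% = 11.71%

11.71%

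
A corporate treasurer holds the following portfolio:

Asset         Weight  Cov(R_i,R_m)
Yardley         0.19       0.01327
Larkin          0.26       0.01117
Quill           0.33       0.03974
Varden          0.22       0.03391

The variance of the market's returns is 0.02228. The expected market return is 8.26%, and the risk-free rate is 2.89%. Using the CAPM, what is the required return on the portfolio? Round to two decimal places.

β_Yardley = 0.01327 / 0.02228 = 0.5956
β_Larkin = 0.01117 / 0.02228 = 0.5013
β_Quill = 0.03974 / 0.02228 = 1.7837
β_Varden = 0.03391 / 0.02228 = 1.5220
β_P = Σ w_i β_i = 0.19×0.5956 + 0.26×0.5013 + 0.33×1.7837 + 0.22×1.5220 = 1.1670
MRP = 8.26% − 2.89% = 5.37%
E(R_P) = R_f + β_P × MRP = 2.89% + 1.1670 × 5.37% = 9.16%

9.16%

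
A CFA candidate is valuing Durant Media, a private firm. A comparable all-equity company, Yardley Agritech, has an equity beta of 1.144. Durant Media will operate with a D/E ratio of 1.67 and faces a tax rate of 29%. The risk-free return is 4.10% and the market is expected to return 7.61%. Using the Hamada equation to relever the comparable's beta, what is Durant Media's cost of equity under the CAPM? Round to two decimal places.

β_L = β_U × [1 + (1 − t)(D/E)] = 1.144 × [1 + (1 − 0.29) × 1.67]
    = 1.144 × [1 + 0.71 × 1.67] = 1.144 × 2.1857 = 2.5004
MRP = 7.61% − 4.10% = 3.51%
E(R) = R_f + β_L × MRP = 4.10% + 2.5004 × 3.51% = 12.88%

12.88%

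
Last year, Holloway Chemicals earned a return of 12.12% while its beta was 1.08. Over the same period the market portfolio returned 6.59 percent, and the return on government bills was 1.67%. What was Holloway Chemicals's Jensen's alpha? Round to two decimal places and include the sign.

Market excess return = 6.59% − 1.67% = 4.92%
CAPM benchmark = R_f + β(R_m − R_f) = 1.67% + 1.08 × 4.92% = 6.9836%
α = actual − benchmark = 12.12% − 6.9836% = +5.14%

+5.14%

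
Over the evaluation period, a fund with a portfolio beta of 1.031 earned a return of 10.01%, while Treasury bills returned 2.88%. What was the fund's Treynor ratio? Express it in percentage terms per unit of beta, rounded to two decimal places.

Treynor = (R_P − R_f) / β_P = (10.01% − 2.88%) / 1.0310 = 7.13% / 1.0310 = 6.92%

6.92%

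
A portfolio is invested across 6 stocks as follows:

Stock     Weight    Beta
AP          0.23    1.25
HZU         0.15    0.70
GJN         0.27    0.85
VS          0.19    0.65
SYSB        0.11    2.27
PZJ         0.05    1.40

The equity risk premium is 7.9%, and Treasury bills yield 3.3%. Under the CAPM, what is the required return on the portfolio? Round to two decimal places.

11.72%

β_P = Σ w_i β_i = 0.23×1.25 + 0.15×0.70 + 0.27×0.85 + 0.19×0.65 + 0.11×2.27 + 0.05×1.40 = 1.0652
E(R_P) = R_f + β_P × MRP = 3.3% + 1.0652 × 7.9% = 11.72%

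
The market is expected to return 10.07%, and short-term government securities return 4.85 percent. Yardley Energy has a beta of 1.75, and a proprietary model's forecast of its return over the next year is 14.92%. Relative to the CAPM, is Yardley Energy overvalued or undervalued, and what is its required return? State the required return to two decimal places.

MRP = 10.07% − 4.85% = 5.22%
Required return = R_f + β·MRP = 4.85% + 1.75 × 5.22% = 13.99%
Forecast 14.92% > required 13.99% → the stock plots above the SML → undervalued.

Undervalued; required return 13.99%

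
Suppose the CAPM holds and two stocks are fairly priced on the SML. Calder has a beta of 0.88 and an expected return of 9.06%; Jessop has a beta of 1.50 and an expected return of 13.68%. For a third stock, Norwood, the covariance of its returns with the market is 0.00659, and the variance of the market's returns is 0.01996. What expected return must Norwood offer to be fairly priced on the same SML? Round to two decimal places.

4.96%

MRP = (13.68% − 9.06%) / (1.50 − 0.88) = 7.4516%
R_f = 9.06% − 0.88 × 7.4516% = 2.5026%
β_Norwood = Cov / Var(R_m) = 0.00659 / 0.01996 = 0.3302
E(R_Norwood) = R_f + β × MRP = 2.5026% + 0.3302 × 7.4516% = 4.96%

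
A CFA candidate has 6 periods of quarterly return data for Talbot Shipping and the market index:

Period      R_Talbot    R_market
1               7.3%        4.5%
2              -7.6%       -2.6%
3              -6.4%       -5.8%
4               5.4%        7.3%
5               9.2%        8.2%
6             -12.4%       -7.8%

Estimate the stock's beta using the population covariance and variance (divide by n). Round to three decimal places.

1.269

Mean R_i = (7.3 − 7.6 − 6.4 + 5.4 + 9.2 − 12.4) / 6 = -0.7500%
Mean R_m = (4.5 − 2.6 − 5.8 + 7.3 + 8.2 − 7.8) / 6 = 0.6333%
Σ(R_i − R̄_i)(R_m − R̄_m) = 304.1600  ⇒  Cov = 304.1600 / 6 = 50.6933
Σ(R_m − R̄_m)² = 239.6133  ⇒  Var(R_m) = 239.6133 / 6 = 39.9356
β = Cov / Var(R_m) = 50.6933 / 39.9356 = 1.2694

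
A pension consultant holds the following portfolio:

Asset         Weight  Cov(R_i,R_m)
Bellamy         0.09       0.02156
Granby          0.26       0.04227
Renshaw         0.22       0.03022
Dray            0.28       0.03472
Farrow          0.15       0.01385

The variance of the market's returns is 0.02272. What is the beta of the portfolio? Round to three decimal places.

1.381

β_Bellamy = 0.02156 / 0.02272 = 0.9489
β_Granby = 0.04227 / 0.02272 = 1.8605
β_Renshaw = 0.03022 / 0.02272 = 1.3301
β_Dray = 0.03472 / 0.02272 = 1.5282
β_Farrow = 0.01385 / 0.02272 = 0.6096
β_P = Σ w_i β_i = 0.09×0.9489 + 0.26×1.8605 + 0.22×1.3301 + 0.28×1.5282 + 0.15×0.6096 = 1.3811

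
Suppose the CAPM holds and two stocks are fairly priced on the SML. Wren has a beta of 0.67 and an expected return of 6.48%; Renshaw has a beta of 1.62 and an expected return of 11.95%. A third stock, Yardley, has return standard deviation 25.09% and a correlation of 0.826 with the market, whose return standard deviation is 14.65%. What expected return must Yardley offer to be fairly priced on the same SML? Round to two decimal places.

10.77%

MRP = (11.95% − 6.48%) / (1.62 − 0.67) = 5.7579%
R_f = 6.48% − 0.67 × 5.7579% = 2.6222%
β_Yardley = ρ·σ_i/σ_m = 0.826 × 25.09 / 14.65 = 1.4146
E(R_Yardley) = R_f + β × MRP = 2.6222% + 1.4146 × 5.7579% = 10.77%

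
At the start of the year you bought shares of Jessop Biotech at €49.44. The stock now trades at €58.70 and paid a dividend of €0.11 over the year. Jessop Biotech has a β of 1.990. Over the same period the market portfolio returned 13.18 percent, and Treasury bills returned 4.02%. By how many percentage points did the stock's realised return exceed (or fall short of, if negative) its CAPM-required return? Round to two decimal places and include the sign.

Realised HPR = (P1 + D1 − P0) / P0 = (58.70 + 0.11 − 49.44) / 49.44 = 9.37 / 49.44 = 18.9523%
MRP = 13.18% − 4.02% = 9.16%
CAPM required = R_f + β·MRP = 4.02% + 1.990 × 9.16% = 22.24840%
α = realised − required = 18.9523% − 22.24840% = -3.30%

-3.30%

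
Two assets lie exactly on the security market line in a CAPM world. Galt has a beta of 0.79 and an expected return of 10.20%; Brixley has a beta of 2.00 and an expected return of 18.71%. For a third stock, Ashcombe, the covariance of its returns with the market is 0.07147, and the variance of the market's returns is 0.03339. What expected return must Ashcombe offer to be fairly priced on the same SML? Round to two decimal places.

19.70%

MRP = (18.71% − 10.20%) / (2.00 − 0.79) = 7.0331%
R_f = 10.20% − 0.79 × 7.0331% = 4.6439%
β_Ashcombe = Cov / Var(R_m) = 0.07147 / 0.03339 = 2.1405
E(R_Ashcombe) = R_f + β × MRP = 4.6439% + 2.1405 × 7.0331% = 19.70%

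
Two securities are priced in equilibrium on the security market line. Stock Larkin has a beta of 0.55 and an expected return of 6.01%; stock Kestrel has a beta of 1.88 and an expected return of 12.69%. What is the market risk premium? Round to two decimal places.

Both satisfy E(R) = R_f + β·MRP, so the slope of the SML is
MRP = (12.69% − 6.01%) / (1.88 − 0.55) = 6.68% / 1.33 = 5.0226%

5.02%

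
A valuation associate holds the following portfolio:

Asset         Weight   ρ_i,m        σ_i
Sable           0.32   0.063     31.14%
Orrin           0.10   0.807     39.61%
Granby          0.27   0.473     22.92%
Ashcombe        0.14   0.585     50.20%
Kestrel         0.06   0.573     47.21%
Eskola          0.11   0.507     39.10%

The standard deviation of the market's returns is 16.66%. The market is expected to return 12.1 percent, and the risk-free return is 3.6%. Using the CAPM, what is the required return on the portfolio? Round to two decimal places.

β_Sable = 0.063 × 31.14% / 16.66% = 0.1178
β_Orrin = 0.807 × 39.61% / 16.66% = 1.9187
β_Granby = 0.473 × 22.92% / 16.66% = 0.6507
β_Ashcombe = 0.585 × 50.20% / 16.66% = 1.7627
β_Kestrel = 0.573 × 47.21% / 16.66% = 1.6237
β_Eskola = 0.507 × 39.10% / 16.66% = 1.1899
β_P = Σ w_i β_i = 0.32×0.1178 + 0.10×1.9187 + 0.27×0.6507 + 0.14×1.7627 + 0.06×1.6237 + 0.11×1.1899 = 0.8803
MRP = 12.1% − 3.6% = 8.50%
E(R_P) = R_f + β_P × MRP = 3.6% + 0.8803 × 8.5% = 11.08%

11.08%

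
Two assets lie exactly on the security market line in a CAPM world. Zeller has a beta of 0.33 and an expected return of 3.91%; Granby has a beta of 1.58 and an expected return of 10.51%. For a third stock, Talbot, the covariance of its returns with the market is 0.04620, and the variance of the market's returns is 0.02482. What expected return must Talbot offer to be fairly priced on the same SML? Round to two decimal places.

MRP = (10.51% − 3.91%) / (1.58 − 0.33) = 5.2800%
R_f = 3.91% − 0.33 × 5.2800% = 2.1676%
β_Talbot = Cov / Var(R_m) = 0.04620 / 0.02482 = 1.8614
E(R_Talbot) = R_f + β × MRP = 2.1676% + 1.8614 × 5.2800% = 12.00%

12.00%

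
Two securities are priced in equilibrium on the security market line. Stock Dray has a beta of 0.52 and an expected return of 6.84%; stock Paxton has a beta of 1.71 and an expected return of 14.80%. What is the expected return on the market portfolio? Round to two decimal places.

Both satisfy E(R) = R_f + β·MRP, so the slope of the SML is
MRP = (14.80% − 6.84%) / (1.71 − 0.52) = 7.96% / 1.19 = 6.6891%
R_f = E(R_Dray) − β_Dray·MRP = 6.84% − 0.52 × 6.6891% = 3.3617%
E(R_m) = R_f + MRP = 3.3617% + 6.6891% = 10.05%

10.05%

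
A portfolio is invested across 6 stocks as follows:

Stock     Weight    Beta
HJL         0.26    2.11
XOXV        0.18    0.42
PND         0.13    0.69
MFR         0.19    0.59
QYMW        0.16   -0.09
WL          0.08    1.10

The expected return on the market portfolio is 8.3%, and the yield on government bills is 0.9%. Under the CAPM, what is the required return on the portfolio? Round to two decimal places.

β_P = Σ w_i β_i = 0.26×2.11 + 0.18×0.42 + 0.13×0.69 + 0.19×0.59 + 0.16×-0.09 + 0.08×1.10 = 0.8996
MRP = 8.3% − 0.9% = 7.40%
E(R_P) = R_f + β_P × MRP = 0.9% + 0.8996 × 7.4% = 7.56%

7.56%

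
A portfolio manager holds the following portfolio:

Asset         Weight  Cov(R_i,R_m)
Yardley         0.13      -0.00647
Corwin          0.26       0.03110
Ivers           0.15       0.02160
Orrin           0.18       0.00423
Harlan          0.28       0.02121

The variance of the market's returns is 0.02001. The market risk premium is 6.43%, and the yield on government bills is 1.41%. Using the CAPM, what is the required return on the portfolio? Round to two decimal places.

β_Yardley = -0.00647 / 0.02001 = -0.3233
β_Corwin = 0.03110 / 0.02001 = 1.5542
β_Ivers = 0.02160 / 0.02001 = 1.0795
β_Orrin = 0.00423 / 0.02001 = 0.2114
β_Harlan = 0.02121 / 0.02001 = 1.0600
β_P = Σ w_i β_i = 0.13×-0.3233 + 0.26×1.5542 + 0.15×1.0795 + 0.18×0.2114 + 0.28×1.0600 = 0.8588
E(R_P) = R_f + β_P × MRP = 1.41% + 0.8588 × 6.43% = 6.93%

6.93%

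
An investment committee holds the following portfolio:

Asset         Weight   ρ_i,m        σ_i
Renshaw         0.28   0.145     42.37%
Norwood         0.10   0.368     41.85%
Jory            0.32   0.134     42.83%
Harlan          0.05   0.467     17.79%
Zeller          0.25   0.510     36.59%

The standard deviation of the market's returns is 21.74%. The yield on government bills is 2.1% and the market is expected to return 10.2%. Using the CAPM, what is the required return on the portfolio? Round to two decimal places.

β_Renshaw = 0.145 × 42.37% / 21.74% = 0.2826
β_Norwood = 0.368 × 41.85% / 21.74% = 0.7084
β_Jory = 0.134 × 42.83% / 21.74% = 0.2640
β_Harlan = 0.467 × 17.79% / 21.74% = 0.3821
β_Zeller = 0.510 × 36.59% / 21.74% = 0.8584
β_P = Σ w_i β_i = 0.28×0.2826 + 0.10×0.7084 + 0.32×0.2640 + 0.05×0.3821 + 0.25×0.8584 = 0.4682
MRP = 10.2% − 2.1% = 8.10%
E(R_P) = R_f + β_P × MRP = 2.1% + 0.4682 × 8.1% = 5.89%

5.89%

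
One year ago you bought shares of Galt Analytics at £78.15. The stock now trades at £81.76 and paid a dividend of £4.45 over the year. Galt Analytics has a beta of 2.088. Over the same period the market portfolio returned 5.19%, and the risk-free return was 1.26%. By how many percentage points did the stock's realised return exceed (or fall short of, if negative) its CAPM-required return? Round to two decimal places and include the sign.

Realised HPR = (P1 + D1 − P0) / P0 = (81.76 + 4.45 − 78.15) / 78.15 = 8.06 / 78.15 = 10.3135%
MRP = 5.19% − 1.26% = 3.93%
CAPM required = R_f + β·MRP = 1.26% + 2.088 × 3.93% = 9.46584%
α = realised − required = 10.3135% − 9.46584% = +0.85%

+0.85%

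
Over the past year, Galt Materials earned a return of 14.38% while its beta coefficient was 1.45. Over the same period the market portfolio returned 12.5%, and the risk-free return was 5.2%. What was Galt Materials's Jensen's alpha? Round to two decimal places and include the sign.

Market excess return = 12.5% − 5.2% = 7.30%
CAPM benchmark = R_f + β(R_m − R_f) = 5.2% + 1.45 × 7.3% = 15.7850%
α = actual − benchmark = 14.38% − 15.7850% = -1.41%

-1.41%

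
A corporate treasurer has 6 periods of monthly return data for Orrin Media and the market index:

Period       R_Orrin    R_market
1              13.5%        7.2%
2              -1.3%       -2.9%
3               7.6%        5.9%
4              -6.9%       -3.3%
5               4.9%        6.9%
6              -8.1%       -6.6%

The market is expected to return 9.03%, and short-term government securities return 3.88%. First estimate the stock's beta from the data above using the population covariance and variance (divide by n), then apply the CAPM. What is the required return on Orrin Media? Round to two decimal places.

Mean R_i = (13.5 − 1.3 + 7.6 − 6.9 + 4.9 − 8.1) / 6 = 1.6167%
Mean R_m = (7.2 − 2.9 + 5.9 − 3.3 + 6.9 − 6.6) / 6 = 1.2000%
Σ(R_i − R̄_i)(R_m − R̄_m) = 244.2100  ⇒  Cov = 244.2100 / 6 = 40.7017
Σ(R_m − R̄_m)² = 188.4800  ⇒  Var(R_m) = 188.4800 / 6 = 31.4133
β = Cov / Var(R_m) = 40.7017 / 31.4133 = 1.2957
MRP = 9.03% − 3.88% = 5.15%
E(R) = R_f + β × MRP = 3.88% + 1.2957 × 5.15% = 10.55%

10.55%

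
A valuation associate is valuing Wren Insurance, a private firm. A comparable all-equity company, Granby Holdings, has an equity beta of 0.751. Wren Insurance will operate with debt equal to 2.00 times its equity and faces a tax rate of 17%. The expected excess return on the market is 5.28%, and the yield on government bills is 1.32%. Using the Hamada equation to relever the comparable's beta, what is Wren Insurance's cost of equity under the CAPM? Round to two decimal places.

β_L = β_U × [1 + (1 − t)(D/E)] = 0.751 × [1 + (1 − 0.17) × 2.00]
    = 0.751 × [1 + 0.83 × 2.00] = 0.751 × 2.6600 = 1.9977
E(R) = R_f + β_L × MRP = 1.32% + 1.9977 × 5.28% = 11.87%

11.87%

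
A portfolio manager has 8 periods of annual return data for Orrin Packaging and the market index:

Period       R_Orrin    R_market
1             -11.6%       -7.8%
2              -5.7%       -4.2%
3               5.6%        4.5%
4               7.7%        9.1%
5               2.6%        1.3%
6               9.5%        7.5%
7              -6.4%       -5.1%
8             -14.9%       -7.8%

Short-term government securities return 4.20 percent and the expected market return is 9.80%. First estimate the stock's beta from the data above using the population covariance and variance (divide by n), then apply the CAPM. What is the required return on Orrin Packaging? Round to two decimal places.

11.58%

Mean R_i = (-11.6 − 5.7 + 5.6 + 7.7 + 2.6 + 9.5 − 6.4 − 14.9) / 8 = -1.6500%
Mean R_m = (-7.8 − 4.2 + 4.5 + 9.1 + 1.3 + 7.5 − 5.1 − 7.8) / 8 = -0.3125%
Σ(R_i − R̄_i)(R_m − R̄_m) = 429.0550  ⇒  Cov = 429.0550 / 8 = 53.6319
Σ(R_m − R̄_m)² = 325.5488  ⇒  Var(R_m) = 325.5488 / 8 = 40.6936
β = Cov / Var(R_m) = 53.6319 / 40.6936 = 1.3179
MRP = 9.80% − 4.20% = 5.60%
E(R) = R_f + β × MRP = 4.20% + 1.3179 × 5.60% = 11.58%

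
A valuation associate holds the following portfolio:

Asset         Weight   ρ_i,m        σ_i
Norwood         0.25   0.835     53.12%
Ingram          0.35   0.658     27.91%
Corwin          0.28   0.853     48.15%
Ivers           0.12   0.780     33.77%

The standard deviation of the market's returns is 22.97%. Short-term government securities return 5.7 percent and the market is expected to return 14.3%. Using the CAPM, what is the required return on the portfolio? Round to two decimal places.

17.75%

β_Norwood = 0.835 × 53.12% / 22.97% = 1.9310
β_Ingram = 0.658 × 27.91% / 22.97% = 0.7995
β_Corwin = 0.853 × 48.15% / 22.97% = 1.7881
β_Ivers = 0.780 × 33.77% / 22.97% = 1.1467
β_P = Σ w_i β_i = 0.25×1.9310 + 0.35×0.7995 + 0.28×1.7881 + 0.12×1.1467 = 1.4008
MRP = 14.3% − 5.7% = 8.60%
E(R_P) = R_f + β_P × MRP = 5.7% + 1.4008 × 8.6% = 17.75%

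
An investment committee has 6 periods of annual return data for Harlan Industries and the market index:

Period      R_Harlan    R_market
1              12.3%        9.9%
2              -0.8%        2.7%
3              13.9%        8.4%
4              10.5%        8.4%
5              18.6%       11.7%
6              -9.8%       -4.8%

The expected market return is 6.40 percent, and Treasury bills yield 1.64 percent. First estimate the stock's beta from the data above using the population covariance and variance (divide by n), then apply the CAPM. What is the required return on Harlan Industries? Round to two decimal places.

Mean R_i = (12.3 − 0.8 + 13.9 + 10.5 + 18.6 − 9.8) / 6 = 7.4500%
Mean R_m = (9.9 + 2.7 + 8.4 + 8.4 + 11.7 − 4.8) / 6 = 6.0500%
Σ(R_i − R̄_i)(R_m − R̄_m) = 318.7950  ⇒  Cov = 318.7950 / 6 = 53.1325
Σ(R_m − R̄_m)² = 186.7350  ⇒  Var(R_m) = 186.7350 / 6 = 31.1225
β = Cov / Var(R_m) = 53.1325 / 31.1225 = 1.7072
MRP = 6.40% − 1.64% = 4.76%
E(R) = R_f + β × MRP = 1.64% + 1.7072 × 4.76% = 9.77%

9.77%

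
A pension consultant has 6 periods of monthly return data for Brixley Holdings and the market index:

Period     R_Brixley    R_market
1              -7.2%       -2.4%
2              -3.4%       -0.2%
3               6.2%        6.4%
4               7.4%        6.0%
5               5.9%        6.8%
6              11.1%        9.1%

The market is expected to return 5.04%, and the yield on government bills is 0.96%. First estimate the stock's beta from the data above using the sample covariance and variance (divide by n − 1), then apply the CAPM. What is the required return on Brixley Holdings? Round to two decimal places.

Mean R_i = (-7.2 − 3.4 + 6.2 + 7.4 + 5.9 + 11.1) / 6 = 3.3333%
Mean R_m = (-2.4 − 0.2 + 6.4 + 6.0 + 6.8 + 9.1) / 6 = 4.2833%
Σ(R_i − R̄_i)(R_m − R̄_m) = 157.5033  ⇒  Cov = 157.5033 / 5 = 31.5007
Σ(R_m − R̄_m)² = 101.7283  ⇒  Var(R_m) = 101.7283 / 5 = 20.3457
β = Cov / Var(R_m) = 31.5007 / 20.3457 = 1.5483
MRP = 5.04% − 0.96% = 4.08%
E(R) = R_f + β × MRP = 0.96% + 1.5483 × 4.08% = 7.28%

7.28%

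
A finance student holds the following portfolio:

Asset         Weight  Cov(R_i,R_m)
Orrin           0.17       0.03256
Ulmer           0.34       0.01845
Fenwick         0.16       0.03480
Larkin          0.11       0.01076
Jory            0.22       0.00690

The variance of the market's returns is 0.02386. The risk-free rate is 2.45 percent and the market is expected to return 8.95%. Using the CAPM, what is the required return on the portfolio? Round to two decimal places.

7.92%

β_Orrin = 0.03256 / 0.02386 = 1.3646
β_Ulmer = 0.01845 / 0.02386 = 0.7733
β_Fenwick = 0.03480 / 0.02386 = 1.4585
β_Larkin = 0.01076 / 0.02386 = 0.4510
β_Jory = 0.00690 / 0.02386 = 0.2892
β_P = Σ w_i β_i = 0.17×1.3646 + 0.34×0.7733 + 0.16×1.4585 + 0.11×0.4510 + 0.22×0.2892 = 0.8415
MRP = 8.95% − 2.45% = 6.50%
E(R_P) = R_f + β_P × MRP = 2.45% + 0.8415 × 6.50% = 7.92%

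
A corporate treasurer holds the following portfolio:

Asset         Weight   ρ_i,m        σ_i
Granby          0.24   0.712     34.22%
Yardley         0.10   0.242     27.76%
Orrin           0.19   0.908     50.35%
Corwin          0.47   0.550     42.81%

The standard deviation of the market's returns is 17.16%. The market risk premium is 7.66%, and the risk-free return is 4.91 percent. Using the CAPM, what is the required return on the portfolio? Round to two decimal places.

β_Granby = 0.712 × 34.22% / 17.16% = 1.4199
β_Yardley = 0.242 × 27.76% / 17.16% = 0.3915
β_Orrin = 0.908 × 50.35% / 17.16% = 2.6642
β_Corwin = 0.550 × 42.81% / 17.16% = 1.3721
β_P = Σ w_i β_i = 0.24×1.4199 + 0.10×0.3915 + 0.19×2.6642 + 0.47×1.3721 = 1.5310
E(R_P) = R_f + β_P × MRP = 4.91% + 1.5310 × 7.66% = 16.64%

16.64%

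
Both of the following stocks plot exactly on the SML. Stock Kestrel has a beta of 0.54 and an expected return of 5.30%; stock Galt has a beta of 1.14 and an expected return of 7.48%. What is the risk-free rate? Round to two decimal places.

3.34%

Both satisfy E(R) = R_f + β·MRP, so the slope of the SML is
MRP = (7.48% − 5.30%) / (1.14 − 0.54) = 2.18% / 0.60 = 3.6333%
R_f = E(R_Kestrel) − β_Kestrel·MRP = 5.30% − 0.54 × 3.6333% = 3.3380%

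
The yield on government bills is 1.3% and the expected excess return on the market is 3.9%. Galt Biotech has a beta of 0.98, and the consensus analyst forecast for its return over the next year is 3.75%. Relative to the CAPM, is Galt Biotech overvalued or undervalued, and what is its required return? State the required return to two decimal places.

Required return = R_f + β·MRP = 1.3% + 0.98 × 3.9% = 5.12%
Forecast 3.75% < required 5.12% → the stock plots below the SML → overvalued.

Overvalued; required return 5.12%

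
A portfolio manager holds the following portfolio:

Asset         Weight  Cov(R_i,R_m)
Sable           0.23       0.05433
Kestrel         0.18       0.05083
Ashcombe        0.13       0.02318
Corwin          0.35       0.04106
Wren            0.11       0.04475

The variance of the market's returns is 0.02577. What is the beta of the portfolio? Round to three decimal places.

β_Sable = 0.05433 / 0.02577 = 2.1083
β_Kestrel = 0.05083 / 0.02577 = 1.9724
β_Ashcombe = 0.02318 / 0.02577 = 0.8995
β_Corwin = 0.04106 / 0.02577 = 1.5933
β_Wren = 0.04475 / 0.02577 = 1.7365
β_P = Σ w_i β_i = 0.23×2.1083 + 0.18×1.9724 + 0.13×0.8995 + 0.35×1.5933 + 0.11×1.7365 = 1.7055

1.706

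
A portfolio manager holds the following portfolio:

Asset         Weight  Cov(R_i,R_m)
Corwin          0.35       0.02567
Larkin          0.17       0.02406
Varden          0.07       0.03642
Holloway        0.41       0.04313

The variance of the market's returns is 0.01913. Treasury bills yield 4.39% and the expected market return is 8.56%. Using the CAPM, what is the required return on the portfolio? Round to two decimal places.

β_Corwin = 0.02567 / 0.01913 = 1.3419
β_Larkin = 0.02406 / 0.01913 = 1.2577
β_Varden = 0.03642 / 0.01913 = 1.9038
β_Holloway = 0.04313 / 0.01913 = 2.2546
β_P = Σ w_i β_i = 0.35×1.3419 + 0.17×1.2577 + 0.07×1.9038 + 0.41×2.2546 = 1.7411
MRP = 8.56% − 4.39% = 4.17%
E(R_P) = R_f + β_P × MRP = 4.39% + 1.7411 × 4.17% = 11.65%

11.65%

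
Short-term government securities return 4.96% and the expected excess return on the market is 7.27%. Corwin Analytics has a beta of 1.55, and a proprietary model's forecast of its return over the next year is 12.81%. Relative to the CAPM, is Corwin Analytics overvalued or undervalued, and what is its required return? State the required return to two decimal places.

Overvalued; required return 16.23%

Required return = R_f + β·MRP = 4.96% + 1.55 × 7.27% = 16.23%
Forecast 12.81% < required 16.23% → the stock plots below the SML → overvalued.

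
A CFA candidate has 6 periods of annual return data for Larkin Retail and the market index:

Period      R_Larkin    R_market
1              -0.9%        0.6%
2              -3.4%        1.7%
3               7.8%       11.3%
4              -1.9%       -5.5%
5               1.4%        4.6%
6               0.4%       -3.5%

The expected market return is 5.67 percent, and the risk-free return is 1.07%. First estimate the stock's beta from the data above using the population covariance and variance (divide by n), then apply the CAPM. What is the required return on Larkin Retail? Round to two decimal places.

Mean R_i = (-0.9 − 3.4 + 7.8 − 1.9 + 1.4 + 0.4) / 6 = 0.5667%
Mean R_m = (0.6 + 1.7 + 11.3 − 5.5 + 4.6 − 3.5) / 6 = 1.5333%
Σ(R_i − R̄_i)(R_m − R̄_m) = 92.0967  ⇒  Cov = 92.0967 / 6 = 15.3495
Σ(R_m − R̄_m)² = 180.4933  ⇒  Var(R_m) = 180.4933 / 6 = 30.0822
β = Cov / Var(R_m) = 15.3495 / 30.0822 = 0.5103
MRP = 5.67% − 1.07% = 4.60%
E(R) = R_f + β × MRP = 1.07% + 0.5103 × 4.60% = 3.42%

3.42%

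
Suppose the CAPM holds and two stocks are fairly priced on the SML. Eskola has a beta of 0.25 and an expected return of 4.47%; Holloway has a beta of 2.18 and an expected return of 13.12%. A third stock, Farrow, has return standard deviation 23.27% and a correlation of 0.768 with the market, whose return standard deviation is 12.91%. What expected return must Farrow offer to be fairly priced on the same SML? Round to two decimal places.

MRP = (13.12% − 4.47%) / (2.18 − 0.25) = 4.4819%
R_f = 4.47% − 0.25 × 4.4819% = 3.3495%
β_Farrow = ρ·σ_i/σ_m = 0.768 × 23.27 / 12.91 = 1.3843
E(R_Farrow) = R_f + β × MRP = 3.3495% + 1.3843 × 4.4819% = 9.55%

9.55%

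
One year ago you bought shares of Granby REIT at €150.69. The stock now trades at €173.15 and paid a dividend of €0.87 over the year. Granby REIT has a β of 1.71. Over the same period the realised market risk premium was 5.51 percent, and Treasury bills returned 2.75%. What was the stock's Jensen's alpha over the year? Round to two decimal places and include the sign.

Realised HPR = (P1 + D1 − P0) / P0 = (173.15 + 0.87 − 150.69) / 150.69 = 23.33 / 150.69 = 15.4821%
CAPM required = R_f + β·MRP = 2.75% + 1.71 × 5.51% = 12.1721%
α = realised − required = 15.4821% − 12.1721% = +3.31%

+3.31%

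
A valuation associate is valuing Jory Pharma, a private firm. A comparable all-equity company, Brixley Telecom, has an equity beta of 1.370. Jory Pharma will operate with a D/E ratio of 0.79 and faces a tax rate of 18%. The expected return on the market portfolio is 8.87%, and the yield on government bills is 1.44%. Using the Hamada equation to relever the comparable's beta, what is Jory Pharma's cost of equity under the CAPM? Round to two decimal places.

18.21%

β_L = β_U × [1 + (1 − t)(D/E)] = 1.370 × [1 + (1 − 0.18) × 0.79]
    = 1.370 × [1 + 0.82 × 0.79] = 1.370 × 1.6478 = 2.2575
MRP = 8.87% − 1.44% = 7.43%
E(R) = R_f + β_L × MRP = 1.44% + 2.2575 × 7.43% = 18.21%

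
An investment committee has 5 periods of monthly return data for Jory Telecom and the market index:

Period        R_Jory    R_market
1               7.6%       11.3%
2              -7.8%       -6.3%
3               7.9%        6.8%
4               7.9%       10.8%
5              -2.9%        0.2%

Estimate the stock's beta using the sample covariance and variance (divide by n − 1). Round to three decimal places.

0.952

Mean R_i = (7.6 − 7.8 + 7.9 + 7.9 − 2.9) / 5 = 2.5400%
Mean R_m = (11.3 − 6.3 + 6.8 + 10.8 + 0.2) / 5 = 4.5600%
Σ(R_i − R̄_i)(R_m − R̄_m) = 215.5680  ⇒  Cov = 215.5680 / 4 = 53.8920
Σ(R_m − R̄_m)² = 226.3320  ⇒  Var(R_m) = 226.3320 / 4 = 56.5830
β = Cov / Var(R_m) = 53.8920 / 56.5830 = 0.9524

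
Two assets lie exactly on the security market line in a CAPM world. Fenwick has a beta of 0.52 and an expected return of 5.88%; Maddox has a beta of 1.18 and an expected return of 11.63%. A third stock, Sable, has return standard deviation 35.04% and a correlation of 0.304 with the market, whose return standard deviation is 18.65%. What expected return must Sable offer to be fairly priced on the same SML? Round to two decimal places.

6.33%

MRP = (11.63% − 5.88%) / (1.18 − 0.52) = 8.7121%
R_f = 5.88% − 0.52 × 8.7121% = 1.3497%
β_Sable = ρ·σ_i/σ_m = 0.304 × 35.04 / 18.65 = 0.5712
E(R_Sable) = R_f + β × MRP = 1.3497% + 0.5712 × 8.7121% = 6.33%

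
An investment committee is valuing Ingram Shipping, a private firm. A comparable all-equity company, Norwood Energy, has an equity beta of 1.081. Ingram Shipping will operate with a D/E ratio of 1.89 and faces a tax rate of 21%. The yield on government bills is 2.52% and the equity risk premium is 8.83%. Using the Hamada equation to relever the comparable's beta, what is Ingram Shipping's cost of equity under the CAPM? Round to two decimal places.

β_L = β_U × [1 + (1 − t)(D/E)] = 1.081 × [1 + (1 − 0.21) × 1.89]
    = 1.081 × [1 + 0.79 × 1.89] = 1.081 × 2.4931 = 2.6950
E(R) = R_f + β_L × MRP = 2.52% + 2.6950 × 8.83% = 26.32%

26.32%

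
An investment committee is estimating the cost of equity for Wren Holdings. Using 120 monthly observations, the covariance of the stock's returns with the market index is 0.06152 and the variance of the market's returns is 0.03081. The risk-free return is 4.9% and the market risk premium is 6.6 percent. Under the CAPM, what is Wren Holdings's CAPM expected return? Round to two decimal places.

β = Cov(R_i, R_m) / Var(R_m) = 0.06152 / 0.03081 = 1.9968
E(R) = R_f + β × MRP = 4.9% + 1.9968 × 6.6% = 18.08%

18.08%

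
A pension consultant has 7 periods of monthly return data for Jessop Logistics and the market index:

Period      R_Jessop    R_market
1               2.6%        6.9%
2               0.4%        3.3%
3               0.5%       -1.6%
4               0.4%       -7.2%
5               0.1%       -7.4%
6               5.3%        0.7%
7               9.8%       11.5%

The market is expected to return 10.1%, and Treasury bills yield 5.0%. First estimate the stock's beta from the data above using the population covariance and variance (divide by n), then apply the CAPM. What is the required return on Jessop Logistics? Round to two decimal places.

Mean R_i = (2.6 + 0.4 + 0.5 + 0.4 + 0.1 + 5.3 + 9.8) / 7 = 2.7286%
Mean R_m = (6.9 + 3.3 − 1.6 − 7.2 − 7.4 + 0.7 + 11.5) / 7 = 0.8857%
Σ(R_i − R̄_i)(R_m − R̄_m) = 114.3329  ⇒  Cov = 114.3329 / 7 = 16.3333
Σ(R_m − R̄_m)² = 294.9086  ⇒  Var(R_m) = 294.9086 / 7 = 42.1298
β = Cov / Var(R_m) = 16.3333 / 42.1298 = 0.3877
MRP = 10.1% − 5.0% = 5.10%
E(R) = R_f + β × MRP = 5.0% + 0.3877 × 5.1% = 6.98%

6.98%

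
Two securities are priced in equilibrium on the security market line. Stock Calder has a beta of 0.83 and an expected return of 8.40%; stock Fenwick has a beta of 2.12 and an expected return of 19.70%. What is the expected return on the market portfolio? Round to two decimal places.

Both satisfy E(R) = R_f + β·MRP, so the slope of the SML is
MRP = (19.70% − 8.40%) / (2.12 − 0.83) = 11.30% / 1.29 = 8.7597%
R_f = E(R_Calder) − β_Calder·MRP = 8.40% − 0.83 × 8.7597% = 1.1294%
E(R_m) = R_f + MRP = 1.1294% + 8.7597% = 9.89%

9.89%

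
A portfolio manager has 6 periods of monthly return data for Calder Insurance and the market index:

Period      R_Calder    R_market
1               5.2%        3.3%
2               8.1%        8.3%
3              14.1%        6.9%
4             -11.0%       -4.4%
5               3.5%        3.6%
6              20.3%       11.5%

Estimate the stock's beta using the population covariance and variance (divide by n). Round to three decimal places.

Mean R_i = (5.2 + 8.1 + 14.1 − 11.0 + 3.5 + 20.3) / 6 = 6.7000%
Mean R_m = (3.3 + 8.3 + 6.9 − 4.4 + 3.6 + 11.5) / 6 = 4.8667%
Σ(R_i − R̄_i)(R_m − R̄_m) = 280.4900  ⇒  Cov = 280.4900 / 6 = 46.7483
Σ(R_m − R̄_m)² = 149.8533  ⇒  Var(R_m) = 149.8533 / 6 = 24.9756
β = Cov / Var(R_m) = 46.7483 / 24.9756 = 1.8718

1.872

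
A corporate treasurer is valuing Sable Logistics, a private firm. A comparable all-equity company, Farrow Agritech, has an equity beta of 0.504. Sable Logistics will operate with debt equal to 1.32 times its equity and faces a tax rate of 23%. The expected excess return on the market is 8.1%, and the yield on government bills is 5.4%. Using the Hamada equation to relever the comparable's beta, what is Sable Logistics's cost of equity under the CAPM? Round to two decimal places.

β_L = β_U × [1 + (1 − t)(D/E)] = 0.504 × [1 + (1 − 0.23) × 1.32]
    = 0.504 × [1 + 0.77 × 1.32] = 0.504 × 2.0164 = 1.0163
E(R) = R_f + β_L × MRP = 5.4% + 1.0163 × 8.1% = 13.63%

13.63%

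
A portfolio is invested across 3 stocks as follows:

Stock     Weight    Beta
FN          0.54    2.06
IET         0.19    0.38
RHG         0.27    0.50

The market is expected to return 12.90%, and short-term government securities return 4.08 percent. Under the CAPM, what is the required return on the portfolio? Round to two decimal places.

15.72%

β_P = Σ w_i β_i = 0.54×2.06 + 0.19×0.38 + 0.27×0.50 = 1.3196
MRP = 12.90% − 4.08% = 8.82%
E(R_P) = R_f + β_P × MRP = 4.08% + 1.3196 × 8.82% = 15.72%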